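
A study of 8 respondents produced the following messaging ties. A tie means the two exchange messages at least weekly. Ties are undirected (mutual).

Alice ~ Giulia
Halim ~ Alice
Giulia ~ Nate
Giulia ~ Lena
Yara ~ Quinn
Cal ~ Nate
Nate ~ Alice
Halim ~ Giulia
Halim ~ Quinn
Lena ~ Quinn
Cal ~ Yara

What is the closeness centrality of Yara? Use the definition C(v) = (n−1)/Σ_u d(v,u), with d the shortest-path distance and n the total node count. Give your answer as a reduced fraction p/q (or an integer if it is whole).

1/2

Distances from Yara: Alice:3, Cal:1, Giulia:3, Halim:2, Lena:2, Nate:2, Quinn:1. Sum = 14.
n = 8, so closeness = 7/14 = 1/2.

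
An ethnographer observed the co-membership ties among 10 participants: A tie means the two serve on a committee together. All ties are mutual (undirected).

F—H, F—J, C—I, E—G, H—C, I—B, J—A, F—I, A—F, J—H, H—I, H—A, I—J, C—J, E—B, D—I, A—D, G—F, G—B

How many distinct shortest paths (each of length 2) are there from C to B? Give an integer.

The shortest distance is 2, and the only length-2 path is C–I–B. So there is exactly 1 shortest path.

1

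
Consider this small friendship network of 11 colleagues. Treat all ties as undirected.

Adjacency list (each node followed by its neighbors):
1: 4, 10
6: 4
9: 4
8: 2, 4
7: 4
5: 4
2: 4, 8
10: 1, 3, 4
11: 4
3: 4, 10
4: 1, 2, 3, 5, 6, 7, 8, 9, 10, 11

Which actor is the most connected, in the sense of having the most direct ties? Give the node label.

4

Degrees — 1:2, 2:2, 3:2, 4:10, 5:1, 6:1, 7:1, 8:2, 9:1, 10:3, 11:1.
The maximum is 10, attained only by 4.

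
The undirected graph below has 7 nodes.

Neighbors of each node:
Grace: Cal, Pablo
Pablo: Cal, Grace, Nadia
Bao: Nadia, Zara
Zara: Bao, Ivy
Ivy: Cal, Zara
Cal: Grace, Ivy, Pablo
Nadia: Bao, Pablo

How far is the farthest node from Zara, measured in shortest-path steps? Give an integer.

Distances from Zara: Bao:1, Cal:2, Grace:3, Ivy:1, Nadia:2, Pablo:3.
The largest is 3 (to Pablo and Grace), so the eccentricity of Zara is 3.

3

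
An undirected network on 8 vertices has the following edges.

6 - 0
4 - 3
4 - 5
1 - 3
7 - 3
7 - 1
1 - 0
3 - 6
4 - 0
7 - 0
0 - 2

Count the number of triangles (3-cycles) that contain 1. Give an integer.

2

1's neighbors: 0, 3, and 7.
Neighbor pairs that are themselves tied: 1–0–7; 1–3–7. Each forms one triangle with 1, for 2 in total.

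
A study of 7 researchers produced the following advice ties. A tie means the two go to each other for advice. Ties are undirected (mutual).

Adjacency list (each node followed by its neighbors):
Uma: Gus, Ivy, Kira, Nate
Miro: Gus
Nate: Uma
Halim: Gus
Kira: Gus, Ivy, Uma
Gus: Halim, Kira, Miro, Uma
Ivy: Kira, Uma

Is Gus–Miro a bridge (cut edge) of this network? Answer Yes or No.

Without the Gus–Miro edge there is no alternate route between Gus and Miro, so the network disconnects. It is a bridge.

Yes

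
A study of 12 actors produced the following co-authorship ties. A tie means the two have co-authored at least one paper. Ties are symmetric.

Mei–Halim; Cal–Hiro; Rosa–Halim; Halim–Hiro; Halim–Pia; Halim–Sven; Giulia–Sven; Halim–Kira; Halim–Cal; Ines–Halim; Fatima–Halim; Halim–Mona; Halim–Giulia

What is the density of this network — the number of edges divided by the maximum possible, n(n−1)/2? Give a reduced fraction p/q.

13/66

There are 13 edges and 12 nodes, so the maximum possible is C(12,2) = 66.
Density = 13/66.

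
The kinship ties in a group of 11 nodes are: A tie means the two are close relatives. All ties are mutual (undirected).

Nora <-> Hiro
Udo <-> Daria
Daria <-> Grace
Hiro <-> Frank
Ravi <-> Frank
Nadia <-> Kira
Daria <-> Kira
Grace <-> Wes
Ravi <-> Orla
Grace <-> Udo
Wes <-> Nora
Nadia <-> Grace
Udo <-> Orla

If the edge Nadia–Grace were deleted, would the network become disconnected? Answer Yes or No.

No

Even without that edge, Nadia still reaches Grace via Nadia – Kira – Daria – Grace, so the network stays connected. Not a bridge.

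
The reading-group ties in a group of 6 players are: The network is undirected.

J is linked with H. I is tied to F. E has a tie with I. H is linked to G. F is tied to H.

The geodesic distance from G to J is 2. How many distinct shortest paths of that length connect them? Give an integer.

The shortest distance is 2, and the only length-2 path is G–H–J. So there is exactly 1 shortest path.

1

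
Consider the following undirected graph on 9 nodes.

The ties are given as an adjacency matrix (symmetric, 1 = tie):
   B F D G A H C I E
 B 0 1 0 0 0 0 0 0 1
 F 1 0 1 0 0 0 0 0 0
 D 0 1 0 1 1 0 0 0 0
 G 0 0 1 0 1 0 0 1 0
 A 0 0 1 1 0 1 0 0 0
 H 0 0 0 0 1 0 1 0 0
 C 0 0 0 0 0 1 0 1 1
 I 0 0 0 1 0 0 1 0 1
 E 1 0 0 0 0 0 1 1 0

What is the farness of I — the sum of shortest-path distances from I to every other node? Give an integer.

14

Distances from I: A:2, B:2, C:1, D:2, E:1, F:3, G:1, H:2.
Sum = 2 + 2 + 1 + 2 + 1 + 3 + 1 + 2 = 14.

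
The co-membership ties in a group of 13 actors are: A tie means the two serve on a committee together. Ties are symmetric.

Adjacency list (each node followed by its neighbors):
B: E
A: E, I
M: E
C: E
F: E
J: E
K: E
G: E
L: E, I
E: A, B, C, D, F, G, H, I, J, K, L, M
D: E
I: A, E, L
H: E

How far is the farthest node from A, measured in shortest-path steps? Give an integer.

2

Distances from A: B:2, C:2, D:2, E:1, F:2, G:2, H:2, I:1, J:2, K:2, L:2, M:2.
The largest is 2 (to F, D, G, L, C, H, M, B, J, and K), so the eccentricity of A is 2.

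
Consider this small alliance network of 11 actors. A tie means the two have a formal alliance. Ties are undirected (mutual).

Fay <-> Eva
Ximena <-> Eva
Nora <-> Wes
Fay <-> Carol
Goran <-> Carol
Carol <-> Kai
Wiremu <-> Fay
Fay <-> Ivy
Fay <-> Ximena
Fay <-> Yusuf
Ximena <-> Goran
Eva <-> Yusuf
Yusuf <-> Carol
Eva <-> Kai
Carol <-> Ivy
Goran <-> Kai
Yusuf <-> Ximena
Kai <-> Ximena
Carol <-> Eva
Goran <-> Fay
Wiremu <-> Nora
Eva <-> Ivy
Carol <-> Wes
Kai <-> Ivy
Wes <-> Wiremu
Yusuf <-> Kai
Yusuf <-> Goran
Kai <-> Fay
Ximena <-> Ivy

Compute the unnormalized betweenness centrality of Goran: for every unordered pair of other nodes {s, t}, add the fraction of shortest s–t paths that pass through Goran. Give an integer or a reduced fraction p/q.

13/42

Pairs whose geodesics pass through Goran — Ximena–Carol: 1/6; Ximena–Wes: 1/7.
All other pairs contribute 0.
Summing the contributions gives betweenness(Goran) = 13/42.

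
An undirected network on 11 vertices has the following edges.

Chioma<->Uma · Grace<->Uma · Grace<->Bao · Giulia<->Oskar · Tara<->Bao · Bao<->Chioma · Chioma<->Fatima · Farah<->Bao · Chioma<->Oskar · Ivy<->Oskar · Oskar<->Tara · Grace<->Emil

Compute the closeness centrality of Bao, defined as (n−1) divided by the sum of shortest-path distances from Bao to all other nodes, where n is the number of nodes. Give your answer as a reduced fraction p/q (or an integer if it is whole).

Distances from Bao: Chioma:1, Emil:2, Farah:1, Fatima:2, Giulia:3, Grace:1, Ivy:3, Oskar:2, Tara:1, Uma:2. Sum = 18.
n = 11, so closeness = 10/18 = 5/9.

5/9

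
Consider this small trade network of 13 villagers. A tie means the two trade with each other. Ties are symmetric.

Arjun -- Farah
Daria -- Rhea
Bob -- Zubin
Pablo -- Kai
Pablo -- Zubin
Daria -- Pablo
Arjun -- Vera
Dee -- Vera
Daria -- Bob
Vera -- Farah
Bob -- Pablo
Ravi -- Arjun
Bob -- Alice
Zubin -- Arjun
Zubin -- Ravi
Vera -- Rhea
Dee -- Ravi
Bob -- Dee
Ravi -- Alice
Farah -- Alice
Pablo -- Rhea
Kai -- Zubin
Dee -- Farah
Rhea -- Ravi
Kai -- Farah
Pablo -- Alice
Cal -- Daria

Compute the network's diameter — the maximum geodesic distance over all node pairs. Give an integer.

Eccentricity of each node (its greatest distance to any other): Alice:3, Arjun:4, Bob:2, Cal:4, Daria:3, Dee:3, Farah:4, Kai:3, Pablo:2, Ravi:3, Rhea:2, Vera:3, Zubin:3.
The maximum eccentricity is 4, realized for instance by the pair Farah–Cal via Farah – Kai – Pablo – Daria – Cal. So the diameter is 4.

4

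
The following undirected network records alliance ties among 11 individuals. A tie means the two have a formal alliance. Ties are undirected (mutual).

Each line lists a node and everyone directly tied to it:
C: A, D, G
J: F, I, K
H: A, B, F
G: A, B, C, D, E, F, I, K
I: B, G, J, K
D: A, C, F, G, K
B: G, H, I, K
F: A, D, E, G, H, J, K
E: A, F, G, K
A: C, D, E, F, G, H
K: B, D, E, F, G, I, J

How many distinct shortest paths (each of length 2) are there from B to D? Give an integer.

2

The shortest distance is 2. The length-2 paths are: B–G–D; B–K–D.
That gives 2 distinct shortest paths.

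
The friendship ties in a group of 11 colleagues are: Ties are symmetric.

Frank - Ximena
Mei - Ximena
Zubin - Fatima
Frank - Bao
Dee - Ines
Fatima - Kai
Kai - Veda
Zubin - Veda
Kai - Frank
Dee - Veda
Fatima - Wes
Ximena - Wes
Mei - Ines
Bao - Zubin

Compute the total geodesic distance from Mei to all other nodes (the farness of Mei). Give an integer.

Distances from Mei: Bao:3, Dee:2, Fatima:3, Frank:2, Ines:1, Kai:3, Veda:3, Wes:2, Ximena:1, Zubin:4.
Sum = 3 + 2 + 3 + 2 + 1 + 3 + 3 + 2 + 1 + 4 = 24.

24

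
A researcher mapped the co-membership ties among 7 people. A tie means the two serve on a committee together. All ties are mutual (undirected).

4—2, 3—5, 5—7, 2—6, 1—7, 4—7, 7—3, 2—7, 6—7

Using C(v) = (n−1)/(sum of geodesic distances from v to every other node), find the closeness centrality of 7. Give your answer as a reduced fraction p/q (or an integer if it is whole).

Distances from 7: 1:1, 2:1, 3:1, 4:1, 5:1, 6:1. Sum = 6.
n = 7, so closeness = 6/6 = 1.

1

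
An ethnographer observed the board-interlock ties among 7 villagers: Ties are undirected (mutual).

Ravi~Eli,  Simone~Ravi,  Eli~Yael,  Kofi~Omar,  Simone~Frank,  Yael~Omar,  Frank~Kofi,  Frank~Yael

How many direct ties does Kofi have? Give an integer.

Kofi is directly tied to Frank and Omar. That is 2 neighbors, so the degree of Kofi is 2.

2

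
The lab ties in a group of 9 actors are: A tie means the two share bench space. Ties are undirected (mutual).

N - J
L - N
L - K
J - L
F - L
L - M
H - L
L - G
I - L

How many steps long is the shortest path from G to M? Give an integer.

One shortest route is G – L – M, which uses 2 edges, and G and M are not directly tied, so nothing shorter exists. So d(G,M) = 2.

2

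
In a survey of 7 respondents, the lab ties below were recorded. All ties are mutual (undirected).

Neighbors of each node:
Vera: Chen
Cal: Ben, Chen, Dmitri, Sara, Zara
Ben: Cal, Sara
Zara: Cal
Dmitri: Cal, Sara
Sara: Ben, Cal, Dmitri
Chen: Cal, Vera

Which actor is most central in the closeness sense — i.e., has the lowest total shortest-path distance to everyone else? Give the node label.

Farness (sum of distances to all others) for each node — Ben:11, Cal:7, Chen:10, Dmitri:11, Sara:10, Vera:15, Zara:12.
The smallest farness is 7, for Cal, so Cal has the highest closeness.

Cal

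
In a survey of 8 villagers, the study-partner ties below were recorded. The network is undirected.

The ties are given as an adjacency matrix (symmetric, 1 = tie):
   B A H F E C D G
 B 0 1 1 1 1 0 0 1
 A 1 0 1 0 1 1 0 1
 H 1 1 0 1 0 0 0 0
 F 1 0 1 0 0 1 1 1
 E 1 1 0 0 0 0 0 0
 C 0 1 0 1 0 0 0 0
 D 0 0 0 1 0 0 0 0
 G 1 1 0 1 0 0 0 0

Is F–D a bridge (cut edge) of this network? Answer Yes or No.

Yes

Without the F–D edge there is no alternate route between F and D, so the network disconnects. It is a bridge.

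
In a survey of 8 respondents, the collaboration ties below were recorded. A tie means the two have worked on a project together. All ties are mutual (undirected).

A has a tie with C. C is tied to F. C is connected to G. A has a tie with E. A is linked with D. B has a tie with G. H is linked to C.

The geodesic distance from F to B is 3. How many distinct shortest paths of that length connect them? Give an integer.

1

The shortest distance is 3, and the only length-3 path is F–C–G–B. So there is exactly 1 shortest path.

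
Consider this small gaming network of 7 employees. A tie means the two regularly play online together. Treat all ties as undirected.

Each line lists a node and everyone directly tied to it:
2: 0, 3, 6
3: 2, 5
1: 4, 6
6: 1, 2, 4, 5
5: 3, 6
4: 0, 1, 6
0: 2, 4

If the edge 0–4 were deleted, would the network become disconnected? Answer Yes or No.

Even without that edge, 0 still reaches 4 via 0 – 2 – 6 – 4, so the network stays connected. Not a bridge.

No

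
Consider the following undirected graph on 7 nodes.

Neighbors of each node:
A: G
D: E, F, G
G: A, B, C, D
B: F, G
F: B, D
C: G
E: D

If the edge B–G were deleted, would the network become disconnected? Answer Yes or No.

No

Even without that edge, B still reaches G via B – F – D – G, so the network stays connected. Not a bridge.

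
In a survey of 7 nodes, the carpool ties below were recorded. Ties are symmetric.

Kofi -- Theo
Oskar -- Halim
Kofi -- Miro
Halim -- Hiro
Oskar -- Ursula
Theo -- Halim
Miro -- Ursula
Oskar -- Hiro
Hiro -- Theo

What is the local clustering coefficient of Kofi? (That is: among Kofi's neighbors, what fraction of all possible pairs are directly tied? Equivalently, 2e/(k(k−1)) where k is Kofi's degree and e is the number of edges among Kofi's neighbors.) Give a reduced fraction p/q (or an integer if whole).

Kofi's neighbors: Miro and Theo (k = 2).
Possible neighbor pairs: C(2,2) = 1. Edges among them: none → e = 0.
Clustering(Kofi) = 0/1.

0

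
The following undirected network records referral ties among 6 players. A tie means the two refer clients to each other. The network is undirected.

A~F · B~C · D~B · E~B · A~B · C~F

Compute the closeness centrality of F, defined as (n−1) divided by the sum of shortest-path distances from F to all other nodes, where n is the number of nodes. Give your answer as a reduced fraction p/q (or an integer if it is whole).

Distances from F: A:1, B:2, C:1, D:3, E:3. Sum = 10.
n = 6, so closeness = 5/10 = 1/2.

1/2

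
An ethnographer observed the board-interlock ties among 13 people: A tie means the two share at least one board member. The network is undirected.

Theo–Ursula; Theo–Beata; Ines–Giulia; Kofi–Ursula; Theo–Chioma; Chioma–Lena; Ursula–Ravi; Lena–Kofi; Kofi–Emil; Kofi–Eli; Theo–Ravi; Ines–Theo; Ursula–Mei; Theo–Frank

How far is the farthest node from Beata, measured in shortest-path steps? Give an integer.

4

Distances from Beata: Chioma:2, Eli:4, Emil:4, Frank:2, Giulia:3, Ines:2, Kofi:3, Lena:3, Mei:3, Ravi:2, Theo:1, Ursula:2.
The largest is 4 (to Eli and Emil), so the eccentricity of Beata is 4.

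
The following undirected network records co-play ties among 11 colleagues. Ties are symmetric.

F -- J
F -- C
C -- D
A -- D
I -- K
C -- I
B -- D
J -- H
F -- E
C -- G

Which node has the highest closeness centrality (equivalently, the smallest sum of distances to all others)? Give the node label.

C

Farness (sum of distances to all others) for each node — A:31, B:31, C:17, D:22, E:29, F:20, G:26, H:36, I:24, J:27, K:33.
The smallest farness is 17, for C, so C has the highest closeness.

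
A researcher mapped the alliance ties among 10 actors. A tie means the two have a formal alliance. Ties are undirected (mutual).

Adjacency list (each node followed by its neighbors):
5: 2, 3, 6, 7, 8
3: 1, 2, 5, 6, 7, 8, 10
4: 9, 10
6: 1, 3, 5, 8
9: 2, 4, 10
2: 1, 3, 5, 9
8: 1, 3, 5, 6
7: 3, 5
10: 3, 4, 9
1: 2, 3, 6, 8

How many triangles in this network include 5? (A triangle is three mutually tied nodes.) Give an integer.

5's neighbors: 2, 3, 6, 7, and 8.
Neighbor pairs that are themselves tied: 5–2–3; 5–3–6; 5–3–7; 5–3–8; 5–6–8. Each forms one triangle with 5, for 5 in total.

5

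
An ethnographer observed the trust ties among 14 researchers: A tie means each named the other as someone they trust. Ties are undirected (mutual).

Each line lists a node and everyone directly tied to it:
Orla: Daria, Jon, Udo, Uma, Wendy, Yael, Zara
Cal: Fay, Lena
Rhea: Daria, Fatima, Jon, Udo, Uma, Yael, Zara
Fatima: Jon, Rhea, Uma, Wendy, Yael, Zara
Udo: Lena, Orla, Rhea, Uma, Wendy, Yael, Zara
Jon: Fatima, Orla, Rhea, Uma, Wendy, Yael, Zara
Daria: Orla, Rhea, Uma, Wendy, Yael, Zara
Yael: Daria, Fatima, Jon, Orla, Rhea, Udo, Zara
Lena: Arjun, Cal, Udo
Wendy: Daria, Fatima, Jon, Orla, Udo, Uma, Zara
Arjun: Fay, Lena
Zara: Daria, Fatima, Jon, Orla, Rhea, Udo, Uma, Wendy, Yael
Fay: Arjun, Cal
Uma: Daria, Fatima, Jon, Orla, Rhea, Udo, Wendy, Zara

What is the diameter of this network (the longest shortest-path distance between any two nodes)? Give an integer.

5

Eccentricity of each node (its greatest distance to any other): Arjun:4, Cal:4, Daria:5, Fatima:5, Fay:5, Jon:5, Lena:3, Orla:4, Rhea:4, Udo:3, Uma:4, Wendy:4, Yael:4, Zara:4.
The maximum eccentricity is 5, realized for instance by the pair Jon–Fay via Jon – Uma – Udo – Lena – Cal – Fay. So the diameter is 5.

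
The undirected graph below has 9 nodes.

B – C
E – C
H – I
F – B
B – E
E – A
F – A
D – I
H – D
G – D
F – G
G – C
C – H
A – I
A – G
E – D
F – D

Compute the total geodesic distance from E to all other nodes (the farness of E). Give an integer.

Distances from E: A:1, B:1, C:1, D:1, F:2, G:2, H:2, I:2.
Sum = 1 + 1 + 1 + 1 + 2 + 2 + 2 + 2 = 12.

12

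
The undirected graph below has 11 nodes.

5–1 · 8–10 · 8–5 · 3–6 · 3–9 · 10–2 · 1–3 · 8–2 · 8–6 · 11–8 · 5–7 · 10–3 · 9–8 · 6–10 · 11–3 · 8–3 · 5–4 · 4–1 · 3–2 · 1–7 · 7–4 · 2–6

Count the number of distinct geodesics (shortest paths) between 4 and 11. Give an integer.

The shortest distance is 3. The length-3 paths are: 4–5–8–11; 4–1–3–11.
That gives 2 distinct shortest paths.

2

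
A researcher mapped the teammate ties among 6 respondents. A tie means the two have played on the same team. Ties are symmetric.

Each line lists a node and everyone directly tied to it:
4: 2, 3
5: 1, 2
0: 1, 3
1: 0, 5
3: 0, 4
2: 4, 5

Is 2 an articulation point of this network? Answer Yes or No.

Even without 2, every remaining node can still reach every other (the residual graph is connected), so 2 is not a cut vertex.

No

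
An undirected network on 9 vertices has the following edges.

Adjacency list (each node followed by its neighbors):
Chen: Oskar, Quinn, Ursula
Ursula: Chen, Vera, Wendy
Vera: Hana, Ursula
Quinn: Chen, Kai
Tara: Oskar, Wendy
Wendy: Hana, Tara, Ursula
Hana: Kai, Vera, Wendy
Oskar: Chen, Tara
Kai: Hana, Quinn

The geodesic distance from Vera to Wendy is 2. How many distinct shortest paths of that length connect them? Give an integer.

2

The shortest distance is 2. The length-2 paths are: Vera–Ursula–Wendy; Vera–Hana–Wendy.
That gives 2 distinct shortest paths.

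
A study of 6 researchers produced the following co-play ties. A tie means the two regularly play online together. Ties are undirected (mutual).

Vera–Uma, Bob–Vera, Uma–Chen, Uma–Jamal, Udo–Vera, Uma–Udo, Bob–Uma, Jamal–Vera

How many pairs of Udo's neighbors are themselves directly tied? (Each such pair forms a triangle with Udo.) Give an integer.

Udo's neighbors: Uma and Vera.
Neighbor pairs that are themselves tied: Udo–Uma–Vera. Each forms one triangle with Udo, for 1 in total.

1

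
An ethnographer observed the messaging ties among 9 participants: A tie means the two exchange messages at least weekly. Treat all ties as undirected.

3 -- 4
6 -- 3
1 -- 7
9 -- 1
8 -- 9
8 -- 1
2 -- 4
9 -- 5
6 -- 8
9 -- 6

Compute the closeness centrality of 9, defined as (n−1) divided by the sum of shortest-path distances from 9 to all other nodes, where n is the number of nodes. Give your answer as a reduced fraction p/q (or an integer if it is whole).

Distances from 9: 1:1, 2:4, 3:2, 4:3, 5:1, 6:1, 7:2, 8:1. Sum = 15.
n = 9, so closeness = 8/15.

8/15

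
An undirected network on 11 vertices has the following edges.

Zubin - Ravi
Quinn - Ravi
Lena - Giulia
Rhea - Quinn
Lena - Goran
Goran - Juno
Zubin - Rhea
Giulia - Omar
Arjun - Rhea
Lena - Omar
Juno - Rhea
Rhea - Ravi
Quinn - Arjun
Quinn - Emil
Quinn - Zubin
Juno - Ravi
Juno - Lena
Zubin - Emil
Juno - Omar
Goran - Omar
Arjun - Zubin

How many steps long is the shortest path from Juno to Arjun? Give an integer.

2

One shortest route is Juno – Rhea – Arjun, which uses 2 edges, and Juno and Arjun are not directly tied, so nothing shorter exists. So d(Juno,Arjun) = 2.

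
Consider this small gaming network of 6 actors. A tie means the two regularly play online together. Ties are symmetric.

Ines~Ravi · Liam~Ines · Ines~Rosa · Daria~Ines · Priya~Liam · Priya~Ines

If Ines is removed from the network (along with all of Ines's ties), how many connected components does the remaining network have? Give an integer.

Without Ines, the remaining ties split the others into: {Ravi}; {Liam, Priya}; {Rosa}; {Daria}.
That's 4 separate components.

4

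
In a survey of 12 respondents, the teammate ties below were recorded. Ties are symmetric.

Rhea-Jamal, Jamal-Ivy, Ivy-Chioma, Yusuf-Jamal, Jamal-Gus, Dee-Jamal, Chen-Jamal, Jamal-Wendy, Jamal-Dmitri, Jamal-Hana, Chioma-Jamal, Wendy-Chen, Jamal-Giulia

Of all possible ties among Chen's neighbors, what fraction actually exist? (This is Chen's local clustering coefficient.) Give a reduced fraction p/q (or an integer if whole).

Chen's neighbors: Jamal and Wendy (k = 2).
Possible neighbor pairs: C(2,2) = 1. Edges among them: Jamal–Wendy → e = 1.
Clustering(Chen) = 1/1.

1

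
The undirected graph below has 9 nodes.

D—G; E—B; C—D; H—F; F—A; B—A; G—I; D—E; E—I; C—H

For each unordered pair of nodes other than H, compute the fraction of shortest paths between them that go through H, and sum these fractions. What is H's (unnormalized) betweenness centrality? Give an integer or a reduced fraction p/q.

4

Pairs whose geodesics pass through H — D–F: 1; G–F: 1; A–C: 1; F–C: 1.
All other pairs contribute 0.
Summing the contributions gives betweenness(H) = 4.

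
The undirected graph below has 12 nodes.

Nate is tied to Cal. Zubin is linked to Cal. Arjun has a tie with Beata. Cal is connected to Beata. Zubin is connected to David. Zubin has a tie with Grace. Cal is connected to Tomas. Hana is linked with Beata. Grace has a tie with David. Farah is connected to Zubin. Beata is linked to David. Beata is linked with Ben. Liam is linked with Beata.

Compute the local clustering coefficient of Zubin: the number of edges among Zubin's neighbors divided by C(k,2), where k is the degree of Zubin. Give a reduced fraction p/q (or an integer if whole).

Zubin's neighbors: Cal, David, Farah, and Grace (k = 4).
Possible neighbor pairs: C(4,2) = 6. Edges among them: David–Grace → e = 1.
Clustering(Zubin) = 1/6.

1/6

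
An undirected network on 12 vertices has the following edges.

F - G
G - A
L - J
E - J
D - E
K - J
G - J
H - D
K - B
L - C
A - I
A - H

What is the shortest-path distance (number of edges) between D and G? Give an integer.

One shortest route is D – E – J – G, which uses 3 edges, and at distance 2 from D we only reach {A, J}, which does not include G. So d(D,G) = 3.

3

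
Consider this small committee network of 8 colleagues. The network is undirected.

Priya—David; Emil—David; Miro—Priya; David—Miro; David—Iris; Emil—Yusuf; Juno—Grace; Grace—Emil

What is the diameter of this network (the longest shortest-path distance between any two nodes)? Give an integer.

4

Eccentricity of each node (its greatest distance to any other): David:3, Emil:2, Grace:3, Iris:4, Juno:4, Miro:4, Priya:4, Yusuf:3.
The maximum eccentricity is 4, realized for instance by the pair Juno–Miro via Juno – Grace – Emil – David – Miro. So the diameter is 4.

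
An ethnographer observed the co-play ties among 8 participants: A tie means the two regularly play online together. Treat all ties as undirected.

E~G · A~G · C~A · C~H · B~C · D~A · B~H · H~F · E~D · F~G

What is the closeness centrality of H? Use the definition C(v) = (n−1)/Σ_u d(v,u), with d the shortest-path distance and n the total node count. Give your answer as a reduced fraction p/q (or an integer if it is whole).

Distances from H: A:2, B:1, C:1, D:3, E:3, F:1, G:2. Sum = 13.
n = 8, so closeness = 7/13.

7/13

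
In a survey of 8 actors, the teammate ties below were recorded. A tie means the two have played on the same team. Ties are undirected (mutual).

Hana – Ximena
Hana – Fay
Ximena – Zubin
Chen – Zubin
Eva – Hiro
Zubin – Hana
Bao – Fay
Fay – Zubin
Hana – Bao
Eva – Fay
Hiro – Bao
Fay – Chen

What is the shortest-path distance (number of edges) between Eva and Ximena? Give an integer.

One shortest route is Eva – Fay – Zubin – Ximena, which uses 3 edges, and at distance 2 from Eva we only reach {Bao, Chen, Hana, Zubin}, which does not include Ximena. So d(Eva,Ximena) = 3.

3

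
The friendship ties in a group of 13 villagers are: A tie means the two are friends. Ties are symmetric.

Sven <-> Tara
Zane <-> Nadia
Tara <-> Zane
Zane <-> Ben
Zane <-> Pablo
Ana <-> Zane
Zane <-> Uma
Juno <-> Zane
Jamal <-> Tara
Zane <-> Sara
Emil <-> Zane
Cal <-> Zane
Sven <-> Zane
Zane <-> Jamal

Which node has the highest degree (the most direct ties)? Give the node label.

Zane

Degrees — Ana:1, Ben:1, Cal:1, Emil:1, Jamal:2, Juno:1, Nadia:1, Pablo:1, Sara:1, Sven:2, Tara:3, Uma:1, Zane:12.
The maximum is 12, attained only by Zane.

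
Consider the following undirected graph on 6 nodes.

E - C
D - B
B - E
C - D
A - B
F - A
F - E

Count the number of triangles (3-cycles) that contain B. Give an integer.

0

B's neighbors are A, D, and E, but none of them are tied to each other, so no triangle contains B.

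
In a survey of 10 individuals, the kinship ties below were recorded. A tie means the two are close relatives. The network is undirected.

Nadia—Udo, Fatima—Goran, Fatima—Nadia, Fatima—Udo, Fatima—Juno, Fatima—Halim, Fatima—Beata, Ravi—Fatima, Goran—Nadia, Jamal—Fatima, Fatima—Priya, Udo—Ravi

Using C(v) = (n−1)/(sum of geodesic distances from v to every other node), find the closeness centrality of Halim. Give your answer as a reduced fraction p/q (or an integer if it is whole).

9/17

Distances from Halim: Beata:2, Fatima:1, Goran:2, Jamal:2, Juno:2, Nadia:2, Priya:2, Ravi:2, Udo:2. Sum = 17.
n = 10, so closeness = 9/17.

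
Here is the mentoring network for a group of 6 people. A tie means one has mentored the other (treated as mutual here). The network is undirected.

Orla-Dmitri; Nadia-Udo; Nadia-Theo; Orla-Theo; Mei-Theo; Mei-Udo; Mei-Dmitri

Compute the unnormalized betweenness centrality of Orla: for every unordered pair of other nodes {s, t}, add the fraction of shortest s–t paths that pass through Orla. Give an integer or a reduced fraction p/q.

Pairs whose geodesics pass through Orla — Nadia–Dmitri: 1/3; Theo–Dmitri: 1/2.
All other pairs contribute 0.
Summing the contributions gives betweenness(Orla) = 5/6.

5/6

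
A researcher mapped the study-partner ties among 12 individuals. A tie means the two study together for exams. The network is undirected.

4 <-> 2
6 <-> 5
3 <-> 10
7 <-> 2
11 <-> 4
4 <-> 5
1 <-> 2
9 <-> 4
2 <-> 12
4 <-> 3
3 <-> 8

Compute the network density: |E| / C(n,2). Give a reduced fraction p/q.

There are 11 edges and 12 nodes, so the maximum possible is C(12,2) = 66.
Density = 11/66 = 1/6.

1/6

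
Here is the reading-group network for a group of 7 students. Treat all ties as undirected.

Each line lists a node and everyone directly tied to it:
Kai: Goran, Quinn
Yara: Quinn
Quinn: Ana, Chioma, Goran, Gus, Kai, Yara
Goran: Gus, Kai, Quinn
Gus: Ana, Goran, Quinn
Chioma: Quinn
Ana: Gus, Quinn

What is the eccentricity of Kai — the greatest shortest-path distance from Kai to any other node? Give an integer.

Distances from Kai: Ana:2, Chioma:2, Goran:1, Gus:2, Quinn:1, Yara:2.
The largest is 2 (to Yara, Gus, Ana, and Chioma), so the eccentricity of Kai is 2.

2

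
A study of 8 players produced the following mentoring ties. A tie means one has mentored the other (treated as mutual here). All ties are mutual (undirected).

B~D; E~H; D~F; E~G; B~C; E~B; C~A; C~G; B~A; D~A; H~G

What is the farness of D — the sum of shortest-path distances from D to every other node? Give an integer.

13

Distances from D: A:1, B:1, C:2, E:2, F:1, G:3, H:3.
Sum = 1 + 1 + 2 + 2 + 1 + 3 + 3 = 13.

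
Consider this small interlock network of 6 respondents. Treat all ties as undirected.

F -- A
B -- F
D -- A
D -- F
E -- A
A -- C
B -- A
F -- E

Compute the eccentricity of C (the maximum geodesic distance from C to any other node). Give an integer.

2

Distances from C: A:1, B:2, D:2, E:2, F:2.
The largest is 2 (to B, E, D, and F), so the eccentricity of C is 2.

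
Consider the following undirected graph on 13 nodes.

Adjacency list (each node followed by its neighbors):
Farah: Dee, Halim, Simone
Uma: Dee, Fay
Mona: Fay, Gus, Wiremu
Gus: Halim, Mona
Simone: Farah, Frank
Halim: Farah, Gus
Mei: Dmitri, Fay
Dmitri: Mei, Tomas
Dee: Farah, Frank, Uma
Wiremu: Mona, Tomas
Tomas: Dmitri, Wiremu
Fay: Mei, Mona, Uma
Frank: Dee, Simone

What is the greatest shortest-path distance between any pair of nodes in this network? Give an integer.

6

Eccentricity of each node (its greatest distance to any other): Dee:5, Dmitri:6, Farah:5, Fay:4, Frank:6, Gus:4, Halim:5, Mei:5, Mona:4, Simone:6, Tomas:6, Uma:4, Wiremu:5.
The maximum eccentricity is 6, realized for instance by the pair Tomas–Frank via Tomas – Wiremu – Mona – Fay – Uma – Dee – Frank. So the diameter is 6.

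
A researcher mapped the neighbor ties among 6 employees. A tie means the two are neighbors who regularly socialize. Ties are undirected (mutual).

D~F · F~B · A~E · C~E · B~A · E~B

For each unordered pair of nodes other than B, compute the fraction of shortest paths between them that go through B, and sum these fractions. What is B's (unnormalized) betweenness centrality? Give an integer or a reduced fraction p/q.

6

Pairs whose geodesics pass through B — C–D: 1; C–F: 1; A–D: 1; A–F: 1; E–D: 1; E–F: 1.
All other pairs contribute 0.
Summing the contributions gives betweenness(B) = 6.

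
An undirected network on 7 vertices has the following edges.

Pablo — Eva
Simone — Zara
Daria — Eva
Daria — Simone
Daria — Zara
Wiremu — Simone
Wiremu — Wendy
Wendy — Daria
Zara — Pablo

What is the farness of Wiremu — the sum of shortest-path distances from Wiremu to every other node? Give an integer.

12

Distances from Wiremu: Daria:2, Eva:3, Pablo:3, Simone:1, Wendy:1, Zara:2.
Sum = 2 + 3 + 3 + 1 + 1 + 2 = 12.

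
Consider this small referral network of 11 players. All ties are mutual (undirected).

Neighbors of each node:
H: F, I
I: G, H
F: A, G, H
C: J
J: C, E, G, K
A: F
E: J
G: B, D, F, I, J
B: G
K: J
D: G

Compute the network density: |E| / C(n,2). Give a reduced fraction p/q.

1/5

There are 11 edges and 11 nodes, so the maximum possible is C(11,2) = 55.
Density = 11/55 = 1/5.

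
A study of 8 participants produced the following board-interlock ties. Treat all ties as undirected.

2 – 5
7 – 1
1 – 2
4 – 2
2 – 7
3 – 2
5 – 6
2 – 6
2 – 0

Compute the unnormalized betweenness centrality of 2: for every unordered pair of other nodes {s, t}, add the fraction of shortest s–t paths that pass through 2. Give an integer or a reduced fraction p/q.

19

Pairs whose geodesics pass through 2 — 0–6: 1; 0–5: 1; 0–1: 1; 0–7: 1; 0–4: 1; 0–3: 1; 6–1: 1; 6–7: 1; 6–4: 1; 6–3: 1; 5–1: 1; 5–7: 1; 5–4: 1; 5–3: 1 … (+5 more pairs).
All other pairs contribute 0.
Summing the contributions gives betweenness(2) = 19.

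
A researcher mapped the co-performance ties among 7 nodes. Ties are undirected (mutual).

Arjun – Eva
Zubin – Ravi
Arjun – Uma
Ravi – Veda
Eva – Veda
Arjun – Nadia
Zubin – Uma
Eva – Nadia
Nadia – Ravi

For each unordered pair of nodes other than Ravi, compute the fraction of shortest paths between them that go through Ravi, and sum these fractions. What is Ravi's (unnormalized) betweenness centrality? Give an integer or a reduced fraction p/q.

11/3

Pairs whose geodesics pass through Ravi — Zubin–Nadia: 1; Zubin–Eva: 2/3; Zubin–Veda: 1; Uma–Veda: 1/2; Nadia–Veda: 1/2.
All other pairs contribute 0.
Summing the contributions gives betweenness(Ravi) = 11/3.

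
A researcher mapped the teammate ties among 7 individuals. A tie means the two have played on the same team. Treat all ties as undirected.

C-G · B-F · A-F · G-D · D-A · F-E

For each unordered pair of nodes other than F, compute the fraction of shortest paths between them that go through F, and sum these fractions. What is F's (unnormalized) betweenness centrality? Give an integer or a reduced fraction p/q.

9

Pairs whose geodesics pass through F — E–B: 1; E–D: 1; E–A: 1; E–G: 1; E–C: 1; B–D: 1; B–A: 1; B–G: 1; B–C: 1.
All other pairs contribute 0.
Summing the contributions gives betweenness(F) = 9.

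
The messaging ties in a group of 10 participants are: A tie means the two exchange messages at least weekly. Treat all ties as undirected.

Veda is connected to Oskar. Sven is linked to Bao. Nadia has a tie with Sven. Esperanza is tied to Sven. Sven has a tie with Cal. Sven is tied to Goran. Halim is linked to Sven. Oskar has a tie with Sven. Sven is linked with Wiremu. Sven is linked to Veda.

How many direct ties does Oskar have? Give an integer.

Oskar is directly tied to Sven and Veda. That is 2 neighbors, so the degree of Oskar is 2.

2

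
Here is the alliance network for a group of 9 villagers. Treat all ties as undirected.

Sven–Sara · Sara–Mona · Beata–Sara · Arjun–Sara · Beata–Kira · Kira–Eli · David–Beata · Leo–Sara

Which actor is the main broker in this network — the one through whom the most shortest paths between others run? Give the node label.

Sara

Unnormalized betweenness of each node: Arjun:0, Beata:17, David:0, Eli:0, Kira:7, Leo:0, Mona:0, Sara:22, Sven:0.
Sara has the largest value, 22, making it the main broker — the node through which the most shortest paths run.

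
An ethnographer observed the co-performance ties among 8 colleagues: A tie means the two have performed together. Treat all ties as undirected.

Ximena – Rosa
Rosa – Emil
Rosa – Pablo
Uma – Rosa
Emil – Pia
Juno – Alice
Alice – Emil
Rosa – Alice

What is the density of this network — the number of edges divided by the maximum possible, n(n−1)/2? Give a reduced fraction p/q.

There are 8 edges and 8 nodes, so the maximum possible is C(8,2) = 28.
Density = 8/28 = 2/7.

2/7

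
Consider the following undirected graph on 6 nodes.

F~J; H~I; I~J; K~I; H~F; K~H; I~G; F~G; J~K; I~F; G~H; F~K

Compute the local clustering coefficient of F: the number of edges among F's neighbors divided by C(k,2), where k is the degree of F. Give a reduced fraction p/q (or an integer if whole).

7/10

F's neighbors: G, H, I, J, and K (k = 5).
Possible neighbor pairs: C(5,2) = 10. Edges among them: G–H, G–I, H–I, H–K, I–J, I–K, J–K → e = 7.
Clustering(F) = 7/10.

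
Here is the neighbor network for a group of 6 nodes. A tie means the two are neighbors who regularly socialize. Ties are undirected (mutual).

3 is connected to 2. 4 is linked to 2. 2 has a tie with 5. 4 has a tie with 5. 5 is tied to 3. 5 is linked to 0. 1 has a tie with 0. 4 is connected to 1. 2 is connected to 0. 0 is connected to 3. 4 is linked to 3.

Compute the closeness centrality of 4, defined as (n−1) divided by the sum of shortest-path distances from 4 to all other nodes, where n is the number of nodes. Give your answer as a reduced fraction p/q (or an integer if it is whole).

Distances from 4: 0:2, 1:1, 2:1, 3:1, 5:1. Sum = 6.
n = 6, so closeness = 5/6.

5/6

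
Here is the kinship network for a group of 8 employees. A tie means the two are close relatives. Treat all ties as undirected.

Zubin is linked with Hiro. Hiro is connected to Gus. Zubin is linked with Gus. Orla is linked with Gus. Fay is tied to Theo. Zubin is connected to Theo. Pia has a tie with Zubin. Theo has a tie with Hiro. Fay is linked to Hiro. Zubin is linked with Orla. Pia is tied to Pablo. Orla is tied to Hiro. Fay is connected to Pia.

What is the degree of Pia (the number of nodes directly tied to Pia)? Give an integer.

3

Pia is directly tied to Fay, Pablo, and Zubin. That is 3 neighbors, so the degree of Pia is 3.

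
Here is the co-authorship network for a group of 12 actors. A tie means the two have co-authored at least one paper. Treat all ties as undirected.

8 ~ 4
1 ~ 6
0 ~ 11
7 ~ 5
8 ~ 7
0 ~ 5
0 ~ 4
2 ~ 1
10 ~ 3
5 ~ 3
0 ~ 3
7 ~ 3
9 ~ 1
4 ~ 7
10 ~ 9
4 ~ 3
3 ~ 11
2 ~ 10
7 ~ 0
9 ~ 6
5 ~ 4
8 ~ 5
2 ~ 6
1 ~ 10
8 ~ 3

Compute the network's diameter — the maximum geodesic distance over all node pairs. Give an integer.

4

Eccentricity of each node (its greatest distance to any other): 0:4, 1:3, 2:3, 3:3, 4:4, 5:4, 6:4, 7:4, 8:4, 9:3, 10:2, 11:4.
The maximum eccentricity is 4, realized for instance by the pair 8–6 via 8 – 3 – 10 – 2 – 6. So the diameter is 4.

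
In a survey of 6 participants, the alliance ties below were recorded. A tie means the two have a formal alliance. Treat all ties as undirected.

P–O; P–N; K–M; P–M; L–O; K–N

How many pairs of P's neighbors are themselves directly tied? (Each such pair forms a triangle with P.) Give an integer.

0

P's neighbors are M, N, and O, but none of them are tied to each other, so no triangle contains P.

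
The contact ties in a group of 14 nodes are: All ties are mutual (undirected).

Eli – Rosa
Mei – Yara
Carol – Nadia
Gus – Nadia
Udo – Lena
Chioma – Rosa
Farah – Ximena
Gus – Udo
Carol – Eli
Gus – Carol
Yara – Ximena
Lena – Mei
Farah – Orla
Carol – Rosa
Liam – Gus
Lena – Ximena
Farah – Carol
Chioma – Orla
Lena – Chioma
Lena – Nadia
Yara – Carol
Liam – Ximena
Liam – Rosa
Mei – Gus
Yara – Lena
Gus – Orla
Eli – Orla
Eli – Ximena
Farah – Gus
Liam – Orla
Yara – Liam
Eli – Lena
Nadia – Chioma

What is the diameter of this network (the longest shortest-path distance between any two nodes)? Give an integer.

3

Eccentricity of each node (its greatest distance to any other): Carol:2, Chioma:2, Eli:2, Farah:2, Gus:2, Lena:2, Liam:2, Mei:3, Nadia:2, Orla:2, Rosa:3, Udo:3, Ximena:2, Yara:2.
The maximum eccentricity is 3, realized for instance by the pair Udo–Rosa via Udo – Gus – Carol – Rosa. So the diameter is 3.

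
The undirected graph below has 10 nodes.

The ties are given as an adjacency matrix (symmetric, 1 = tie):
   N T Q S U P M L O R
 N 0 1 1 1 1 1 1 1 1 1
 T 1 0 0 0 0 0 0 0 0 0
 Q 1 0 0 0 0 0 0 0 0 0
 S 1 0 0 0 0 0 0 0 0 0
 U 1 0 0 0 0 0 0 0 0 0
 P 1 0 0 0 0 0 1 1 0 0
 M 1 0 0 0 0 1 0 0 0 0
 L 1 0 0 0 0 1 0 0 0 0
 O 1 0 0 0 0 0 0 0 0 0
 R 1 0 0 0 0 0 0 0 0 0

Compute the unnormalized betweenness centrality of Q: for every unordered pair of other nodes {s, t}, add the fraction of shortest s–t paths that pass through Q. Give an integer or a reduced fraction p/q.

0

No shortest path between any pair of other nodes passes through Q.
Summing the contributions gives betweenness(Q) = 0.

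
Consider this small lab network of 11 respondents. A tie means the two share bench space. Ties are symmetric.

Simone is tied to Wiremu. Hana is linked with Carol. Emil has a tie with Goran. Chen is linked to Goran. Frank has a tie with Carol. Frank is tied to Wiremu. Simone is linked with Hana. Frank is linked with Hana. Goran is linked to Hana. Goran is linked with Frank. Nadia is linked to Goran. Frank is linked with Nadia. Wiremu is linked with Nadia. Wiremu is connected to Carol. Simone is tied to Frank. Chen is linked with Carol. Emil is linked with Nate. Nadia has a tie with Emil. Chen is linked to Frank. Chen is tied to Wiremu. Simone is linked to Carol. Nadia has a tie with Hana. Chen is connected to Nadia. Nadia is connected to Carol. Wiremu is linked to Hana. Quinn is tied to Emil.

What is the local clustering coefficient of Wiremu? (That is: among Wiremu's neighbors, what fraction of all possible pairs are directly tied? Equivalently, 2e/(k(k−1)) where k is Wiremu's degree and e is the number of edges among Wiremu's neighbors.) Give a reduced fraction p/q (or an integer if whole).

4/5

Wiremu's neighbors: Carol, Chen, Frank, Hana, Nadia, and Simone (k = 6).
Possible neighbor pairs: C(6,2) = 15. Edges among them: Carol–Chen, Carol–Frank, Carol–Hana, Carol–Nadia, Carol–Simone, Chen–Frank, Chen–Nadia, Frank–Hana, Frank–Nadia, Frank–Simone, Hana–Nadia, Hana–Simone → e = 12.
Clustering(Wiremu) = 12/15 = 4/5.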